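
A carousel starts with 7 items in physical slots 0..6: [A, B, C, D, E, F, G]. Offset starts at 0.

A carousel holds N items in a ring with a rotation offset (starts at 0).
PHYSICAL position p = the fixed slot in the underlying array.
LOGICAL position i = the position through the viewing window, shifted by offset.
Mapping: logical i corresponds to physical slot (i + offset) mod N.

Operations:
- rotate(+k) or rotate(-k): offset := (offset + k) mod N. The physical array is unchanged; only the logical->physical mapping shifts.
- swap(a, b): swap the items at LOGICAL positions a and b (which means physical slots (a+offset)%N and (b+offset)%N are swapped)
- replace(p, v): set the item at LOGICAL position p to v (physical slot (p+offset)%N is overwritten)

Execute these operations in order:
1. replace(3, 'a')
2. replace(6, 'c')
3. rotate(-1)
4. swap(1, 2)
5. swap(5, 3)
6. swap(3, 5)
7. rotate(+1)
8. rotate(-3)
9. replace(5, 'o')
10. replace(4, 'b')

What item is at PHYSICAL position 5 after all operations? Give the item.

Answer: F

Derivation:
After op 1 (replace(3, 'a')): offset=0, physical=[A,B,C,a,E,F,G], logical=[A,B,C,a,E,F,G]
After op 2 (replace(6, 'c')): offset=0, physical=[A,B,C,a,E,F,c], logical=[A,B,C,a,E,F,c]
After op 3 (rotate(-1)): offset=6, physical=[A,B,C,a,E,F,c], logical=[c,A,B,C,a,E,F]
After op 4 (swap(1, 2)): offset=6, physical=[B,A,C,a,E,F,c], logical=[c,B,A,C,a,E,F]
After op 5 (swap(5, 3)): offset=6, physical=[B,A,E,a,C,F,c], logical=[c,B,A,E,a,C,F]
After op 6 (swap(3, 5)): offset=6, physical=[B,A,C,a,E,F,c], logical=[c,B,A,C,a,E,F]
After op 7 (rotate(+1)): offset=0, physical=[B,A,C,a,E,F,c], logical=[B,A,C,a,E,F,c]
After op 8 (rotate(-3)): offset=4, physical=[B,A,C,a,E,F,c], logical=[E,F,c,B,A,C,a]
After op 9 (replace(5, 'o')): offset=4, physical=[B,A,o,a,E,F,c], logical=[E,F,c,B,A,o,a]
After op 10 (replace(4, 'b')): offset=4, physical=[B,b,o,a,E,F,c], logical=[E,F,c,B,b,o,a]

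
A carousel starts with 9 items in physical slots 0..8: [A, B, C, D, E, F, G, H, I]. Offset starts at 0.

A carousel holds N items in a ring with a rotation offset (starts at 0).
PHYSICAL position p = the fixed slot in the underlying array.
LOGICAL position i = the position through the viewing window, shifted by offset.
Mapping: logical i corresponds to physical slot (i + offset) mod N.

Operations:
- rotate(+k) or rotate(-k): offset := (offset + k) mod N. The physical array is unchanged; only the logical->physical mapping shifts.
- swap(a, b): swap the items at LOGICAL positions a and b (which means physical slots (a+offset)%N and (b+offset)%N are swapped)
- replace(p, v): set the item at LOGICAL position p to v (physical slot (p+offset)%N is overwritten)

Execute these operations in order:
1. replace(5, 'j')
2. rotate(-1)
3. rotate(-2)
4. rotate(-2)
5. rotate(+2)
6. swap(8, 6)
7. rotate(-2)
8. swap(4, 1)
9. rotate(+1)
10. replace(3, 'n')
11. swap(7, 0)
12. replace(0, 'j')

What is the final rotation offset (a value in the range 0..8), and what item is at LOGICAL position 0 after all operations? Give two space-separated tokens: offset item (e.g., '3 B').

After op 1 (replace(5, 'j')): offset=0, physical=[A,B,C,D,E,j,G,H,I], logical=[A,B,C,D,E,j,G,H,I]
After op 2 (rotate(-1)): offset=8, physical=[A,B,C,D,E,j,G,H,I], logical=[I,A,B,C,D,E,j,G,H]
After op 3 (rotate(-2)): offset=6, physical=[A,B,C,D,E,j,G,H,I], logical=[G,H,I,A,B,C,D,E,j]
After op 4 (rotate(-2)): offset=4, physical=[A,B,C,D,E,j,G,H,I], logical=[E,j,G,H,I,A,B,C,D]
After op 5 (rotate(+2)): offset=6, physical=[A,B,C,D,E,j,G,H,I], logical=[G,H,I,A,B,C,D,E,j]
After op 6 (swap(8, 6)): offset=6, physical=[A,B,C,j,E,D,G,H,I], logical=[G,H,I,A,B,C,j,E,D]
After op 7 (rotate(-2)): offset=4, physical=[A,B,C,j,E,D,G,H,I], logical=[E,D,G,H,I,A,B,C,j]
After op 8 (swap(4, 1)): offset=4, physical=[A,B,C,j,E,I,G,H,D], logical=[E,I,G,H,D,A,B,C,j]
After op 9 (rotate(+1)): offset=5, physical=[A,B,C,j,E,I,G,H,D], logical=[I,G,H,D,A,B,C,j,E]
After op 10 (replace(3, 'n')): offset=5, physical=[A,B,C,j,E,I,G,H,n], logical=[I,G,H,n,A,B,C,j,E]
After op 11 (swap(7, 0)): offset=5, physical=[A,B,C,I,E,j,G,H,n], logical=[j,G,H,n,A,B,C,I,E]
After op 12 (replace(0, 'j')): offset=5, physical=[A,B,C,I,E,j,G,H,n], logical=[j,G,H,n,A,B,C,I,E]

Answer: 5 j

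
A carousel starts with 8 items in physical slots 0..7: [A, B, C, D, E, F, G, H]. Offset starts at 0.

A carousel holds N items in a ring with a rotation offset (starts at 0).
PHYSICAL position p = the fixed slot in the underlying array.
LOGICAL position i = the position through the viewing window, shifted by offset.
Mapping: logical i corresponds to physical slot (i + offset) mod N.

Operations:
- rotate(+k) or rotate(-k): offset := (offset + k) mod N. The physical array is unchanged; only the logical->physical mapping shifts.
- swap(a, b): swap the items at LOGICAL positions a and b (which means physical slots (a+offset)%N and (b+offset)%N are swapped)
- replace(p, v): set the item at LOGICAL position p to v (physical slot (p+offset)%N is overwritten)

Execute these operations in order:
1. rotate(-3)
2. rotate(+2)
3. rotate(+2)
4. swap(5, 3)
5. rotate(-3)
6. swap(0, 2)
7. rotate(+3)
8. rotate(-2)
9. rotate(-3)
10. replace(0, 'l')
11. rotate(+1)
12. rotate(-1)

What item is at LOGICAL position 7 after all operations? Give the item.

Answer: D

Derivation:
After op 1 (rotate(-3)): offset=5, physical=[A,B,C,D,E,F,G,H], logical=[F,G,H,A,B,C,D,E]
After op 2 (rotate(+2)): offset=7, physical=[A,B,C,D,E,F,G,H], logical=[H,A,B,C,D,E,F,G]
After op 3 (rotate(+2)): offset=1, physical=[A,B,C,D,E,F,G,H], logical=[B,C,D,E,F,G,H,A]
After op 4 (swap(5, 3)): offset=1, physical=[A,B,C,D,G,F,E,H], logical=[B,C,D,G,F,E,H,A]
After op 5 (rotate(-3)): offset=6, physical=[A,B,C,D,G,F,E,H], logical=[E,H,A,B,C,D,G,F]
After op 6 (swap(0, 2)): offset=6, physical=[E,B,C,D,G,F,A,H], logical=[A,H,E,B,C,D,G,F]
After op 7 (rotate(+3)): offset=1, physical=[E,B,C,D,G,F,A,H], logical=[B,C,D,G,F,A,H,E]
After op 8 (rotate(-2)): offset=7, physical=[E,B,C,D,G,F,A,H], logical=[H,E,B,C,D,G,F,A]
After op 9 (rotate(-3)): offset=4, physical=[E,B,C,D,G,F,A,H], logical=[G,F,A,H,E,B,C,D]
After op 10 (replace(0, 'l')): offset=4, physical=[E,B,C,D,l,F,A,H], logical=[l,F,A,H,E,B,C,D]
After op 11 (rotate(+1)): offset=5, physical=[E,B,C,D,l,F,A,H], logical=[F,A,H,E,B,C,D,l]
After op 12 (rotate(-1)): offset=4, physical=[E,B,C,D,l,F,A,H], logical=[l,F,A,H,E,B,C,D]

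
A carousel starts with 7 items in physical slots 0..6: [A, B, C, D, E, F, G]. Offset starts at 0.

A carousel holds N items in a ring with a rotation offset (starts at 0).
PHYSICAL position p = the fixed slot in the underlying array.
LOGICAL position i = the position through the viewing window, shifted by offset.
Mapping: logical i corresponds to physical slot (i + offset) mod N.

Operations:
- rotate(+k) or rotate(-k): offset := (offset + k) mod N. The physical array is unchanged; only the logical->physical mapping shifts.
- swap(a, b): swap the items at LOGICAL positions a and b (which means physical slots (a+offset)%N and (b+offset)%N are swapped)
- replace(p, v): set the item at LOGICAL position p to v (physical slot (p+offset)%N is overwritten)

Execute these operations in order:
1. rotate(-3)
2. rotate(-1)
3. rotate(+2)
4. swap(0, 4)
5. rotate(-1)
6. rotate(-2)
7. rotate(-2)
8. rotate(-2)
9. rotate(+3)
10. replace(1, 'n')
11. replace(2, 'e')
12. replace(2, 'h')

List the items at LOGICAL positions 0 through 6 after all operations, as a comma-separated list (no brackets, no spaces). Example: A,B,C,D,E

Answer: B,n,h,E,C,G,A

Derivation:
After op 1 (rotate(-3)): offset=4, physical=[A,B,C,D,E,F,G], logical=[E,F,G,A,B,C,D]
After op 2 (rotate(-1)): offset=3, physical=[A,B,C,D,E,F,G], logical=[D,E,F,G,A,B,C]
After op 3 (rotate(+2)): offset=5, physical=[A,B,C,D,E,F,G], logical=[F,G,A,B,C,D,E]
After op 4 (swap(0, 4)): offset=5, physical=[A,B,F,D,E,C,G], logical=[C,G,A,B,F,D,E]
After op 5 (rotate(-1)): offset=4, physical=[A,B,F,D,E,C,G], logical=[E,C,G,A,B,F,D]
After op 6 (rotate(-2)): offset=2, physical=[A,B,F,D,E,C,G], logical=[F,D,E,C,G,A,B]
After op 7 (rotate(-2)): offset=0, physical=[A,B,F,D,E,C,G], logical=[A,B,F,D,E,C,G]
After op 8 (rotate(-2)): offset=5, physical=[A,B,F,D,E,C,G], logical=[C,G,A,B,F,D,E]
After op 9 (rotate(+3)): offset=1, physical=[A,B,F,D,E,C,G], logical=[B,F,D,E,C,G,A]
After op 10 (replace(1, 'n')): offset=1, physical=[A,B,n,D,E,C,G], logical=[B,n,D,E,C,G,A]
After op 11 (replace(2, 'e')): offset=1, physical=[A,B,n,e,E,C,G], logical=[B,n,e,E,C,G,A]
After op 12 (replace(2, 'h')): offset=1, physical=[A,B,n,h,E,C,G], logical=[B,n,h,E,C,G,A]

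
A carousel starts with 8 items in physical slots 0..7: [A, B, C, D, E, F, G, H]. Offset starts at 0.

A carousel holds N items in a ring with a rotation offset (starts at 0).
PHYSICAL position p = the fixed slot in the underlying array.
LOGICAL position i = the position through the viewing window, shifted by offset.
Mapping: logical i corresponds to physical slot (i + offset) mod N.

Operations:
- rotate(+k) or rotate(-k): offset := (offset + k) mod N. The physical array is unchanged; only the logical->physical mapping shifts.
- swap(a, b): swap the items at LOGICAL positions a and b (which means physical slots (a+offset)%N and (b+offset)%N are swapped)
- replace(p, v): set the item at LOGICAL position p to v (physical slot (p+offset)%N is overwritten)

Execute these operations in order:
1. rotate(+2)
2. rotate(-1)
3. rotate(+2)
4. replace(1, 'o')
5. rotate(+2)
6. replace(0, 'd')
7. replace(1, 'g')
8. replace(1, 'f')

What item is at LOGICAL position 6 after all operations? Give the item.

Answer: D

Derivation:
After op 1 (rotate(+2)): offset=2, physical=[A,B,C,D,E,F,G,H], logical=[C,D,E,F,G,H,A,B]
After op 2 (rotate(-1)): offset=1, physical=[A,B,C,D,E,F,G,H], logical=[B,C,D,E,F,G,H,A]
After op 3 (rotate(+2)): offset=3, physical=[A,B,C,D,E,F,G,H], logical=[D,E,F,G,H,A,B,C]
After op 4 (replace(1, 'o')): offset=3, physical=[A,B,C,D,o,F,G,H], logical=[D,o,F,G,H,A,B,C]
After op 5 (rotate(+2)): offset=5, physical=[A,B,C,D,o,F,G,H], logical=[F,G,H,A,B,C,D,o]
After op 6 (replace(0, 'd')): offset=5, physical=[A,B,C,D,o,d,G,H], logical=[d,G,H,A,B,C,D,o]
After op 7 (replace(1, 'g')): offset=5, physical=[A,B,C,D,o,d,g,H], logical=[d,g,H,A,B,C,D,o]
After op 8 (replace(1, 'f')): offset=5, physical=[A,B,C,D,o,d,f,H], logical=[d,f,H,A,B,C,D,o]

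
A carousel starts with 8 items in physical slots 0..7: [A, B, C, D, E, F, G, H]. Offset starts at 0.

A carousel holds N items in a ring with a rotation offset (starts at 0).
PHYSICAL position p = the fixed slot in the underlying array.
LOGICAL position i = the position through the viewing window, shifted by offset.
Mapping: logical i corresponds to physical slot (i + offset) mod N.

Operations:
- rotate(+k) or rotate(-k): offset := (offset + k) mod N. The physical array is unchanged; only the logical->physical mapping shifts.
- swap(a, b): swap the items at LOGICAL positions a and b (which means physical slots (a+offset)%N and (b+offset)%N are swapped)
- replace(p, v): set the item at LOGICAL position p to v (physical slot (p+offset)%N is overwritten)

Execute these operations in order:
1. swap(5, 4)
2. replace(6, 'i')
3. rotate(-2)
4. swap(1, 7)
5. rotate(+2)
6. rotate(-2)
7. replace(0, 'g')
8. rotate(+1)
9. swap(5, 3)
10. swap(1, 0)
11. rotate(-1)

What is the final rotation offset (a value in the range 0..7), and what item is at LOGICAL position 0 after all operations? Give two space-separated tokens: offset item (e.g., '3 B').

After op 1 (swap(5, 4)): offset=0, physical=[A,B,C,D,F,E,G,H], logical=[A,B,C,D,F,E,G,H]
After op 2 (replace(6, 'i')): offset=0, physical=[A,B,C,D,F,E,i,H], logical=[A,B,C,D,F,E,i,H]
After op 3 (rotate(-2)): offset=6, physical=[A,B,C,D,F,E,i,H], logical=[i,H,A,B,C,D,F,E]
After op 4 (swap(1, 7)): offset=6, physical=[A,B,C,D,F,H,i,E], logical=[i,E,A,B,C,D,F,H]
After op 5 (rotate(+2)): offset=0, physical=[A,B,C,D,F,H,i,E], logical=[A,B,C,D,F,H,i,E]
After op 6 (rotate(-2)): offset=6, physical=[A,B,C,D,F,H,i,E], logical=[i,E,A,B,C,D,F,H]
After op 7 (replace(0, 'g')): offset=6, physical=[A,B,C,D,F,H,g,E], logical=[g,E,A,B,C,D,F,H]
After op 8 (rotate(+1)): offset=7, physical=[A,B,C,D,F,H,g,E], logical=[E,A,B,C,D,F,H,g]
After op 9 (swap(5, 3)): offset=7, physical=[A,B,F,D,C,H,g,E], logical=[E,A,B,F,D,C,H,g]
After op 10 (swap(1, 0)): offset=7, physical=[E,B,F,D,C,H,g,A], logical=[A,E,B,F,D,C,H,g]
After op 11 (rotate(-1)): offset=6, physical=[E,B,F,D,C,H,g,A], logical=[g,A,E,B,F,D,C,H]

Answer: 6 g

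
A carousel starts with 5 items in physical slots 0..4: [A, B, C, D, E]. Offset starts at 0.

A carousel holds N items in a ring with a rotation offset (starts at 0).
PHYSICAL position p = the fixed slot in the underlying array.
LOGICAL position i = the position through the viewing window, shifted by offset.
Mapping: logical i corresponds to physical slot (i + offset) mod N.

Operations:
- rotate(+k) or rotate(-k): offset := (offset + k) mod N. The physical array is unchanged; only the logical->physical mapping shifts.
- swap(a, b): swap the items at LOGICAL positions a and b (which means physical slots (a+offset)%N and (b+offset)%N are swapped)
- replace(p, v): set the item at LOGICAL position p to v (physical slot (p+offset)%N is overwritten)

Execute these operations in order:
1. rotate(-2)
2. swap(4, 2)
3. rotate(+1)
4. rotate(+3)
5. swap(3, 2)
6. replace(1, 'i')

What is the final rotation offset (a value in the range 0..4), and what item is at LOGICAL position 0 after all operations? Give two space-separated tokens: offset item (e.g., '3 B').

After op 1 (rotate(-2)): offset=3, physical=[A,B,C,D,E], logical=[D,E,A,B,C]
After op 2 (swap(4, 2)): offset=3, physical=[C,B,A,D,E], logical=[D,E,C,B,A]
After op 3 (rotate(+1)): offset=4, physical=[C,B,A,D,E], logical=[E,C,B,A,D]
After op 4 (rotate(+3)): offset=2, physical=[C,B,A,D,E], logical=[A,D,E,C,B]
After op 5 (swap(3, 2)): offset=2, physical=[E,B,A,D,C], logical=[A,D,C,E,B]
After op 6 (replace(1, 'i')): offset=2, physical=[E,B,A,i,C], logical=[A,i,C,E,B]

Answer: 2 A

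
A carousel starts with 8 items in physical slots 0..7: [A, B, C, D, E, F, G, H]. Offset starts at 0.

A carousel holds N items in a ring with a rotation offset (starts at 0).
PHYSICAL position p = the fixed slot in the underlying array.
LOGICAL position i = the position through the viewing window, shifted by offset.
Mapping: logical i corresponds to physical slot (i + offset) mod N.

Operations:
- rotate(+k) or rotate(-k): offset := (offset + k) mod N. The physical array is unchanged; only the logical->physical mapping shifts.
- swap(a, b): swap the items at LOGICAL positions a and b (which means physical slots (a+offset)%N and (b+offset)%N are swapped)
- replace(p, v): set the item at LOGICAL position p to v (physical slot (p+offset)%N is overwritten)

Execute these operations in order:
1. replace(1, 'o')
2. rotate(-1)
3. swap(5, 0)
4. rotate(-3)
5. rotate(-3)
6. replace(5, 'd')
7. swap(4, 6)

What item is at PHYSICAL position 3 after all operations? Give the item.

Answer: D

Derivation:
After op 1 (replace(1, 'o')): offset=0, physical=[A,o,C,D,E,F,G,H], logical=[A,o,C,D,E,F,G,H]
After op 2 (rotate(-1)): offset=7, physical=[A,o,C,D,E,F,G,H], logical=[H,A,o,C,D,E,F,G]
After op 3 (swap(5, 0)): offset=7, physical=[A,o,C,D,H,F,G,E], logical=[E,A,o,C,D,H,F,G]
After op 4 (rotate(-3)): offset=4, physical=[A,o,C,D,H,F,G,E], logical=[H,F,G,E,A,o,C,D]
After op 5 (rotate(-3)): offset=1, physical=[A,o,C,D,H,F,G,E], logical=[o,C,D,H,F,G,E,A]
After op 6 (replace(5, 'd')): offset=1, physical=[A,o,C,D,H,F,d,E], logical=[o,C,D,H,F,d,E,A]
After op 7 (swap(4, 6)): offset=1, physical=[A,o,C,D,H,E,d,F], logical=[o,C,D,H,E,d,F,A]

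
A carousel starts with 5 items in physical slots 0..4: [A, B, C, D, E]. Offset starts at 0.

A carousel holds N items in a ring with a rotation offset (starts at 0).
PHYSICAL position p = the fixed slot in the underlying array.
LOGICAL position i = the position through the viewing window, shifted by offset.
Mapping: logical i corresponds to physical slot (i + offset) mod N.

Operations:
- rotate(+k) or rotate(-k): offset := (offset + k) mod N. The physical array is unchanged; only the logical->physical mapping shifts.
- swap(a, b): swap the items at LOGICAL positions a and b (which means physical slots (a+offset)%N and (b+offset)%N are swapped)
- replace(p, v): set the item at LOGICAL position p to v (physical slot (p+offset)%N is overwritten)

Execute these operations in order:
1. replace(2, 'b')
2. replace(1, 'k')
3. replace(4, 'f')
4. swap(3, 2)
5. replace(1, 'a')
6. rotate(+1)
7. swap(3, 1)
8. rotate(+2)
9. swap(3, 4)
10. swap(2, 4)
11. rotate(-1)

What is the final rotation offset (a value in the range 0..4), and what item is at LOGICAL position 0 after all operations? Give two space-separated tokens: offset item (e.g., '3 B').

After op 1 (replace(2, 'b')): offset=0, physical=[A,B,b,D,E], logical=[A,B,b,D,E]
After op 2 (replace(1, 'k')): offset=0, physical=[A,k,b,D,E], logical=[A,k,b,D,E]
After op 3 (replace(4, 'f')): offset=0, physical=[A,k,b,D,f], logical=[A,k,b,D,f]
After op 4 (swap(3, 2)): offset=0, physical=[A,k,D,b,f], logical=[A,k,D,b,f]
After op 5 (replace(1, 'a')): offset=0, physical=[A,a,D,b,f], logical=[A,a,D,b,f]
After op 6 (rotate(+1)): offset=1, physical=[A,a,D,b,f], logical=[a,D,b,f,A]
After op 7 (swap(3, 1)): offset=1, physical=[A,a,f,b,D], logical=[a,f,b,D,A]
After op 8 (rotate(+2)): offset=3, physical=[A,a,f,b,D], logical=[b,D,A,a,f]
After op 9 (swap(3, 4)): offset=3, physical=[A,f,a,b,D], logical=[b,D,A,f,a]
After op 10 (swap(2, 4)): offset=3, physical=[a,f,A,b,D], logical=[b,D,a,f,A]
After op 11 (rotate(-1)): offset=2, physical=[a,f,A,b,D], logical=[A,b,D,a,f]

Answer: 2 A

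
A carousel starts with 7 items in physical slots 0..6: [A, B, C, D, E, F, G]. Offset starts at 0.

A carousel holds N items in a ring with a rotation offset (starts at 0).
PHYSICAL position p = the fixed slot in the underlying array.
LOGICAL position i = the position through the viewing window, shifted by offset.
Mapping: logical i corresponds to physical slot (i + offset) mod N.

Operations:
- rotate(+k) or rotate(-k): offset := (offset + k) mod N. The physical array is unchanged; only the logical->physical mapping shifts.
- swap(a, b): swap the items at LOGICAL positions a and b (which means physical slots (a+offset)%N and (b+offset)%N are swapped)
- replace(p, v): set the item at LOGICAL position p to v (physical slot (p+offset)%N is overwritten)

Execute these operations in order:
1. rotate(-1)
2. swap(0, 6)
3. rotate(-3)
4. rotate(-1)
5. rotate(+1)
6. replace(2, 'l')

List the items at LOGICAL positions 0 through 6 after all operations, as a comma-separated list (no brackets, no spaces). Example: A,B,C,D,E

After op 1 (rotate(-1)): offset=6, physical=[A,B,C,D,E,F,G], logical=[G,A,B,C,D,E,F]
After op 2 (swap(0, 6)): offset=6, physical=[A,B,C,D,E,G,F], logical=[F,A,B,C,D,E,G]
After op 3 (rotate(-3)): offset=3, physical=[A,B,C,D,E,G,F], logical=[D,E,G,F,A,B,C]
After op 4 (rotate(-1)): offset=2, physical=[A,B,C,D,E,G,F], logical=[C,D,E,G,F,A,B]
After op 5 (rotate(+1)): offset=3, physical=[A,B,C,D,E,G,F], logical=[D,E,G,F,A,B,C]
After op 6 (replace(2, 'l')): offset=3, physical=[A,B,C,D,E,l,F], logical=[D,E,l,F,A,B,C]

Answer: D,E,l,F,A,B,C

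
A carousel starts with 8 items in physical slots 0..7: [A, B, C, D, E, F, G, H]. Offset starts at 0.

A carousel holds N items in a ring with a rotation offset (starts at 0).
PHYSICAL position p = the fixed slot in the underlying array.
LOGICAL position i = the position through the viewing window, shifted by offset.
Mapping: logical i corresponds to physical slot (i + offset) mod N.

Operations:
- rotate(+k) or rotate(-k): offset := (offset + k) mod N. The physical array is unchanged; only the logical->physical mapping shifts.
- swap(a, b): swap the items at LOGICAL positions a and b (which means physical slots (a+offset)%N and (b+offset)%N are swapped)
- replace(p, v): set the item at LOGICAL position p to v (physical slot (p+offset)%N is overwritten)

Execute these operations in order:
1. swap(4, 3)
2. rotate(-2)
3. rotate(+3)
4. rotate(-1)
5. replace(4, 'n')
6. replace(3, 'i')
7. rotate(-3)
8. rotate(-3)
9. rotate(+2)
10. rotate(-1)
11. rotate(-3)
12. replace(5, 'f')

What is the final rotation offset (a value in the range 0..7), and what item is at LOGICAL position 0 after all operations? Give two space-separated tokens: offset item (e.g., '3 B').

After op 1 (swap(4, 3)): offset=0, physical=[A,B,C,E,D,F,G,H], logical=[A,B,C,E,D,F,G,H]
After op 2 (rotate(-2)): offset=6, physical=[A,B,C,E,D,F,G,H], logical=[G,H,A,B,C,E,D,F]
After op 3 (rotate(+3)): offset=1, physical=[A,B,C,E,D,F,G,H], logical=[B,C,E,D,F,G,H,A]
After op 4 (rotate(-1)): offset=0, physical=[A,B,C,E,D,F,G,H], logical=[A,B,C,E,D,F,G,H]
After op 5 (replace(4, 'n')): offset=0, physical=[A,B,C,E,n,F,G,H], logical=[A,B,C,E,n,F,G,H]
After op 6 (replace(3, 'i')): offset=0, physical=[A,B,C,i,n,F,G,H], logical=[A,B,C,i,n,F,G,H]
After op 7 (rotate(-3)): offset=5, physical=[A,B,C,i,n,F,G,H], logical=[F,G,H,A,B,C,i,n]
After op 8 (rotate(-3)): offset=2, physical=[A,B,C,i,n,F,G,H], logical=[C,i,n,F,G,H,A,B]
After op 9 (rotate(+2)): offset=4, physical=[A,B,C,i,n,F,G,H], logical=[n,F,G,H,A,B,C,i]
After op 10 (rotate(-1)): offset=3, physical=[A,B,C,i,n,F,G,H], logical=[i,n,F,G,H,A,B,C]
After op 11 (rotate(-3)): offset=0, physical=[A,B,C,i,n,F,G,H], logical=[A,B,C,i,n,F,G,H]
After op 12 (replace(5, 'f')): offset=0, physical=[A,B,C,i,n,f,G,H], logical=[A,B,C,i,n,f,G,H]

Answer: 0 A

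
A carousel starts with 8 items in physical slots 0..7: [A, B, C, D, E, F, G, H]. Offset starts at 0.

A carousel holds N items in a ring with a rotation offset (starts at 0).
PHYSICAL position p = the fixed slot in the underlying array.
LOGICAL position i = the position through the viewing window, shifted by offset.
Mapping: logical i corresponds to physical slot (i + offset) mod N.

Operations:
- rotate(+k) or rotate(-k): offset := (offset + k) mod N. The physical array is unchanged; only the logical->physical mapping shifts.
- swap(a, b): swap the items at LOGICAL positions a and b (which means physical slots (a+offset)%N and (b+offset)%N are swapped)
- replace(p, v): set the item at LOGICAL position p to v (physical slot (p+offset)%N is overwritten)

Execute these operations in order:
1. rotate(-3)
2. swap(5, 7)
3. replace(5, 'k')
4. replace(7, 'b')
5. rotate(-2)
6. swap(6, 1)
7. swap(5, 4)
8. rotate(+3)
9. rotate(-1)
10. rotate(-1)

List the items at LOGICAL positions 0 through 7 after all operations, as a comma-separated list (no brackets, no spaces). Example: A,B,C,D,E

After op 1 (rotate(-3)): offset=5, physical=[A,B,C,D,E,F,G,H], logical=[F,G,H,A,B,C,D,E]
After op 2 (swap(5, 7)): offset=5, physical=[A,B,E,D,C,F,G,H], logical=[F,G,H,A,B,E,D,C]
After op 3 (replace(5, 'k')): offset=5, physical=[A,B,k,D,C,F,G,H], logical=[F,G,H,A,B,k,D,C]
After op 4 (replace(7, 'b')): offset=5, physical=[A,B,k,D,b,F,G,H], logical=[F,G,H,A,B,k,D,b]
After op 5 (rotate(-2)): offset=3, physical=[A,B,k,D,b,F,G,H], logical=[D,b,F,G,H,A,B,k]
After op 6 (swap(6, 1)): offset=3, physical=[A,b,k,D,B,F,G,H], logical=[D,B,F,G,H,A,b,k]
After op 7 (swap(5, 4)): offset=3, physical=[H,b,k,D,B,F,G,A], logical=[D,B,F,G,A,H,b,k]
After op 8 (rotate(+3)): offset=6, physical=[H,b,k,D,B,F,G,A], logical=[G,A,H,b,k,D,B,F]
After op 9 (rotate(-1)): offset=5, physical=[H,b,k,D,B,F,G,A], logical=[F,G,A,H,b,k,D,B]
After op 10 (rotate(-1)): offset=4, physical=[H,b,k,D,B,F,G,A], logical=[B,F,G,A,H,b,k,D]

Answer: B,F,G,A,H,b,k,D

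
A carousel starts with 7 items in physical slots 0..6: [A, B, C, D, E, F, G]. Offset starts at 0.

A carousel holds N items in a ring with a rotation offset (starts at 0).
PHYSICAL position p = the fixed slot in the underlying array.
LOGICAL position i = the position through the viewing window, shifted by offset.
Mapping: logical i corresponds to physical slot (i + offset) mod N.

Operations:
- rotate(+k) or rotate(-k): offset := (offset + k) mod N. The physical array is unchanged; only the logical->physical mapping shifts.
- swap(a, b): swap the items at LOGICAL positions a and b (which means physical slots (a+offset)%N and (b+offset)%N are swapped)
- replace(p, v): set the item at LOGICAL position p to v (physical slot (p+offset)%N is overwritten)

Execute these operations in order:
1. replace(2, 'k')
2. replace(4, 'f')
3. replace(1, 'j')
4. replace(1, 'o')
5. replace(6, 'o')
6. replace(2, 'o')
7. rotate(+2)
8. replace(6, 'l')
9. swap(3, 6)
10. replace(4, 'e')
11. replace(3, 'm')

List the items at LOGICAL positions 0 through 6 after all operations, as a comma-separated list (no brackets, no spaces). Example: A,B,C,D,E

After op 1 (replace(2, 'k')): offset=0, physical=[A,B,k,D,E,F,G], logical=[A,B,k,D,E,F,G]
After op 2 (replace(4, 'f')): offset=0, physical=[A,B,k,D,f,F,G], logical=[A,B,k,D,f,F,G]
After op 3 (replace(1, 'j')): offset=0, physical=[A,j,k,D,f,F,G], logical=[A,j,k,D,f,F,G]
After op 4 (replace(1, 'o')): offset=0, physical=[A,o,k,D,f,F,G], logical=[A,o,k,D,f,F,G]
After op 5 (replace(6, 'o')): offset=0, physical=[A,o,k,D,f,F,o], logical=[A,o,k,D,f,F,o]
After op 6 (replace(2, 'o')): offset=0, physical=[A,o,o,D,f,F,o], logical=[A,o,o,D,f,F,o]
After op 7 (rotate(+2)): offset=2, physical=[A,o,o,D,f,F,o], logical=[o,D,f,F,o,A,o]
After op 8 (replace(6, 'l')): offset=2, physical=[A,l,o,D,f,F,o], logical=[o,D,f,F,o,A,l]
After op 9 (swap(3, 6)): offset=2, physical=[A,F,o,D,f,l,o], logical=[o,D,f,l,o,A,F]
After op 10 (replace(4, 'e')): offset=2, physical=[A,F,o,D,f,l,e], logical=[o,D,f,l,e,A,F]
After op 11 (replace(3, 'm')): offset=2, physical=[A,F,o,D,f,m,e], logical=[o,D,f,m,e,A,F]

Answer: o,D,f,m,e,A,F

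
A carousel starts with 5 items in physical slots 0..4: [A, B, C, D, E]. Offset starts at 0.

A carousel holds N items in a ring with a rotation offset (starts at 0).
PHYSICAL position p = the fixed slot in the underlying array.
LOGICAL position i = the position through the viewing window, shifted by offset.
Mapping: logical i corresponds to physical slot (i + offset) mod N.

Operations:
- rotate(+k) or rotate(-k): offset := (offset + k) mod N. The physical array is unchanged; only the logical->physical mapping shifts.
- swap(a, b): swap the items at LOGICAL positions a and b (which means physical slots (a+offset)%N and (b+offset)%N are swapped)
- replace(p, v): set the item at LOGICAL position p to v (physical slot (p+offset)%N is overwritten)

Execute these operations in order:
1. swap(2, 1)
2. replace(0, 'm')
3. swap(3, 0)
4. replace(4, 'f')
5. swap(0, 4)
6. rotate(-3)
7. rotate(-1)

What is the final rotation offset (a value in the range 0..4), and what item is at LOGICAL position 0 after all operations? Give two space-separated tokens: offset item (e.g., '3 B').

Answer: 1 C

Derivation:
After op 1 (swap(2, 1)): offset=0, physical=[A,C,B,D,E], logical=[A,C,B,D,E]
After op 2 (replace(0, 'm')): offset=0, physical=[m,C,B,D,E], logical=[m,C,B,D,E]
After op 3 (swap(3, 0)): offset=0, physical=[D,C,B,m,E], logical=[D,C,B,m,E]
After op 4 (replace(4, 'f')): offset=0, physical=[D,C,B,m,f], logical=[D,C,B,m,f]
After op 5 (swap(0, 4)): offset=0, physical=[f,C,B,m,D], logical=[f,C,B,m,D]
After op 6 (rotate(-3)): offset=2, physical=[f,C,B,m,D], logical=[B,m,D,f,C]
After op 7 (rotate(-1)): offset=1, physical=[f,C,B,m,D], logical=[C,B,m,D,f]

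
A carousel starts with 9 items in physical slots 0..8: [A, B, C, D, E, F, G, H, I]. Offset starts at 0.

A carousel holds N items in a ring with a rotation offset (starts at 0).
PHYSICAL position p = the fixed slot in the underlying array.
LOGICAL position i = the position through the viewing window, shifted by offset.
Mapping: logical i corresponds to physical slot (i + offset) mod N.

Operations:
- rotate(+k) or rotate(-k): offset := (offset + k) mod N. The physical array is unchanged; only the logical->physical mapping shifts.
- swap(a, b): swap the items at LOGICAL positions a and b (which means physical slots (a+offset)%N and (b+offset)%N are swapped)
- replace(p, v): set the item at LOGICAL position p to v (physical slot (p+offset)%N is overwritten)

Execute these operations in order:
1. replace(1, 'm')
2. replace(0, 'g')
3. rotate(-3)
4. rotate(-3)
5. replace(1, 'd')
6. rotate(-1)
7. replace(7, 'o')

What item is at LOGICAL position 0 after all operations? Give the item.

After op 1 (replace(1, 'm')): offset=0, physical=[A,m,C,D,E,F,G,H,I], logical=[A,m,C,D,E,F,G,H,I]
After op 2 (replace(0, 'g')): offset=0, physical=[g,m,C,D,E,F,G,H,I], logical=[g,m,C,D,E,F,G,H,I]
After op 3 (rotate(-3)): offset=6, physical=[g,m,C,D,E,F,G,H,I], logical=[G,H,I,g,m,C,D,E,F]
After op 4 (rotate(-3)): offset=3, physical=[g,m,C,D,E,F,G,H,I], logical=[D,E,F,G,H,I,g,m,C]
After op 5 (replace(1, 'd')): offset=3, physical=[g,m,C,D,d,F,G,H,I], logical=[D,d,F,G,H,I,g,m,C]
After op 6 (rotate(-1)): offset=2, physical=[g,m,C,D,d,F,G,H,I], logical=[C,D,d,F,G,H,I,g,m]
After op 7 (replace(7, 'o')): offset=2, physical=[o,m,C,D,d,F,G,H,I], logical=[C,D,d,F,G,H,I,o,m]

Answer: C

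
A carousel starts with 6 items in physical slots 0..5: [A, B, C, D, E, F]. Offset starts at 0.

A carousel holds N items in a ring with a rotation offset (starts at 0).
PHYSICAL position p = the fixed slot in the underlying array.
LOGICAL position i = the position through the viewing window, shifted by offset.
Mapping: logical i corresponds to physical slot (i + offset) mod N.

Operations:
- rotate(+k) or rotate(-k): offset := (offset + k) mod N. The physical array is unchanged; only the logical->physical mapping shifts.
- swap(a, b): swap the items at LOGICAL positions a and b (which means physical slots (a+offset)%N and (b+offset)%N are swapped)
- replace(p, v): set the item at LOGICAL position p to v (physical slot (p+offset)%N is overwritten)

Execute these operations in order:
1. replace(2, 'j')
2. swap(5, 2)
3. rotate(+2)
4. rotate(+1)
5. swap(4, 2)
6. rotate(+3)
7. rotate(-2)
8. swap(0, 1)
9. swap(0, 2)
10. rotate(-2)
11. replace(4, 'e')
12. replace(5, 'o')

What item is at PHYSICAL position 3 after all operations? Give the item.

Answer: D

Derivation:
After op 1 (replace(2, 'j')): offset=0, physical=[A,B,j,D,E,F], logical=[A,B,j,D,E,F]
After op 2 (swap(5, 2)): offset=0, physical=[A,B,F,D,E,j], logical=[A,B,F,D,E,j]
After op 3 (rotate(+2)): offset=2, physical=[A,B,F,D,E,j], logical=[F,D,E,j,A,B]
After op 4 (rotate(+1)): offset=3, physical=[A,B,F,D,E,j], logical=[D,E,j,A,B,F]
After op 5 (swap(4, 2)): offset=3, physical=[A,j,F,D,E,B], logical=[D,E,B,A,j,F]
After op 6 (rotate(+3)): offset=0, physical=[A,j,F,D,E,B], logical=[A,j,F,D,E,B]
After op 7 (rotate(-2)): offset=4, physical=[A,j,F,D,E,B], logical=[E,B,A,j,F,D]
After op 8 (swap(0, 1)): offset=4, physical=[A,j,F,D,B,E], logical=[B,E,A,j,F,D]
After op 9 (swap(0, 2)): offset=4, physical=[B,j,F,D,A,E], logical=[A,E,B,j,F,D]
After op 10 (rotate(-2)): offset=2, physical=[B,j,F,D,A,E], logical=[F,D,A,E,B,j]
After op 11 (replace(4, 'e')): offset=2, physical=[e,j,F,D,A,E], logical=[F,D,A,E,e,j]
After op 12 (replace(5, 'o')): offset=2, physical=[e,o,F,D,A,E], logical=[F,D,A,E,e,o]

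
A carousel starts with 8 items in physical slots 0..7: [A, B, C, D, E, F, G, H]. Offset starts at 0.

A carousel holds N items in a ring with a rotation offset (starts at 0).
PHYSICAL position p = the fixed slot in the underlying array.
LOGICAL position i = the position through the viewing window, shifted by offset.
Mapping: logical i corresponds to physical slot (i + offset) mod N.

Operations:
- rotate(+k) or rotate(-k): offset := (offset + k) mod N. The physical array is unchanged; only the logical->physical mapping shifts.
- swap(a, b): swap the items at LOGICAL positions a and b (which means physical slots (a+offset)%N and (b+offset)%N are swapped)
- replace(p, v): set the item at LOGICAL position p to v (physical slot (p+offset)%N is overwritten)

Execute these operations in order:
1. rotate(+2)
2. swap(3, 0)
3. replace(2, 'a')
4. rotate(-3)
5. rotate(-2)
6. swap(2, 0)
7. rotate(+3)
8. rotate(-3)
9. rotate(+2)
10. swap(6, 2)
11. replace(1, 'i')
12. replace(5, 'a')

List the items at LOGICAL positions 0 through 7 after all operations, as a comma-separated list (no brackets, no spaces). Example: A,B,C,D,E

After op 1 (rotate(+2)): offset=2, physical=[A,B,C,D,E,F,G,H], logical=[C,D,E,F,G,H,A,B]
After op 2 (swap(3, 0)): offset=2, physical=[A,B,F,D,E,C,G,H], logical=[F,D,E,C,G,H,A,B]
After op 3 (replace(2, 'a')): offset=2, physical=[A,B,F,D,a,C,G,H], logical=[F,D,a,C,G,H,A,B]
After op 4 (rotate(-3)): offset=7, physical=[A,B,F,D,a,C,G,H], logical=[H,A,B,F,D,a,C,G]
After op 5 (rotate(-2)): offset=5, physical=[A,B,F,D,a,C,G,H], logical=[C,G,H,A,B,F,D,a]
After op 6 (swap(2, 0)): offset=5, physical=[A,B,F,D,a,H,G,C], logical=[H,G,C,A,B,F,D,a]
After op 7 (rotate(+3)): offset=0, physical=[A,B,F,D,a,H,G,C], logical=[A,B,F,D,a,H,G,C]
After op 8 (rotate(-3)): offset=5, physical=[A,B,F,D,a,H,G,C], logical=[H,G,C,A,B,F,D,a]
After op 9 (rotate(+2)): offset=7, physical=[A,B,F,D,a,H,G,C], logical=[C,A,B,F,D,a,H,G]
After op 10 (swap(6, 2)): offset=7, physical=[A,H,F,D,a,B,G,C], logical=[C,A,H,F,D,a,B,G]
After op 11 (replace(1, 'i')): offset=7, physical=[i,H,F,D,a,B,G,C], logical=[C,i,H,F,D,a,B,G]
After op 12 (replace(5, 'a')): offset=7, physical=[i,H,F,D,a,B,G,C], logical=[C,i,H,F,D,a,B,G]

Answer: C,i,H,F,D,a,B,G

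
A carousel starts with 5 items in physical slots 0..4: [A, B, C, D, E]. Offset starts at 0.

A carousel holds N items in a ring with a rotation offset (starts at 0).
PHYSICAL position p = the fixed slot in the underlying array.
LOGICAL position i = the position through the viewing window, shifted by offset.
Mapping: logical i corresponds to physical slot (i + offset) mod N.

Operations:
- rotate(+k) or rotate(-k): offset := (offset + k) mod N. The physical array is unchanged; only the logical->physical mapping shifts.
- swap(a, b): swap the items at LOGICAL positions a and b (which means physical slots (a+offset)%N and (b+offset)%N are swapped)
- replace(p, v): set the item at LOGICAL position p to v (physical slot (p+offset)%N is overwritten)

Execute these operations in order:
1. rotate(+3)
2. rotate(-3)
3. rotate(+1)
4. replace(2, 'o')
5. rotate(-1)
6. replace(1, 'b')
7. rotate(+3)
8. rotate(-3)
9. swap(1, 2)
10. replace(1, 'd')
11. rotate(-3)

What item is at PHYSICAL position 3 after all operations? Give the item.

After op 1 (rotate(+3)): offset=3, physical=[A,B,C,D,E], logical=[D,E,A,B,C]
After op 2 (rotate(-3)): offset=0, physical=[A,B,C,D,E], logical=[A,B,C,D,E]
After op 3 (rotate(+1)): offset=1, physical=[A,B,C,D,E], logical=[B,C,D,E,A]
After op 4 (replace(2, 'o')): offset=1, physical=[A,B,C,o,E], logical=[B,C,o,E,A]
After op 5 (rotate(-1)): offset=0, physical=[A,B,C,o,E], logical=[A,B,C,o,E]
After op 6 (replace(1, 'b')): offset=0, physical=[A,b,C,o,E], logical=[A,b,C,o,E]
After op 7 (rotate(+3)): offset=3, physical=[A,b,C,o,E], logical=[o,E,A,b,C]
After op 8 (rotate(-3)): offset=0, physical=[A,b,C,o,E], logical=[A,b,C,o,E]
After op 9 (swap(1, 2)): offset=0, physical=[A,C,b,o,E], logical=[A,C,b,o,E]
After op 10 (replace(1, 'd')): offset=0, physical=[A,d,b,o,E], logical=[A,d,b,o,E]
After op 11 (rotate(-3)): offset=2, physical=[A,d,b,o,E], logical=[b,o,E,A,d]

Answer: o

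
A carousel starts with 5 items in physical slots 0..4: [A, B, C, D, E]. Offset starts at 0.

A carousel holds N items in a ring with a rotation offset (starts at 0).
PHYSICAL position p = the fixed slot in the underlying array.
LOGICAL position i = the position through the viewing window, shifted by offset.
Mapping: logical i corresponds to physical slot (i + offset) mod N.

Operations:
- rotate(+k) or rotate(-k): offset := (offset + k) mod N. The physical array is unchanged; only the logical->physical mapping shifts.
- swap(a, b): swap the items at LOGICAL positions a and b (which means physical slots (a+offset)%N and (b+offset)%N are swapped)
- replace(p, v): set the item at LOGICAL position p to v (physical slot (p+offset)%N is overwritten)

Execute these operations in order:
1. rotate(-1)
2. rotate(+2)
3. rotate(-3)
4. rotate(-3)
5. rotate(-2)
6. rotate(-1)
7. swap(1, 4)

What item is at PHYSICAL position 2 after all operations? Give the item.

Answer: C

Derivation:
After op 1 (rotate(-1)): offset=4, physical=[A,B,C,D,E], logical=[E,A,B,C,D]
After op 2 (rotate(+2)): offset=1, physical=[A,B,C,D,E], logical=[B,C,D,E,A]
After op 3 (rotate(-3)): offset=3, physical=[A,B,C,D,E], logical=[D,E,A,B,C]
After op 4 (rotate(-3)): offset=0, physical=[A,B,C,D,E], logical=[A,B,C,D,E]
After op 5 (rotate(-2)): offset=3, physical=[A,B,C,D,E], logical=[D,E,A,B,C]
After op 6 (rotate(-1)): offset=2, physical=[A,B,C,D,E], logical=[C,D,E,A,B]
After op 7 (swap(1, 4)): offset=2, physical=[A,D,C,B,E], logical=[C,B,E,A,D]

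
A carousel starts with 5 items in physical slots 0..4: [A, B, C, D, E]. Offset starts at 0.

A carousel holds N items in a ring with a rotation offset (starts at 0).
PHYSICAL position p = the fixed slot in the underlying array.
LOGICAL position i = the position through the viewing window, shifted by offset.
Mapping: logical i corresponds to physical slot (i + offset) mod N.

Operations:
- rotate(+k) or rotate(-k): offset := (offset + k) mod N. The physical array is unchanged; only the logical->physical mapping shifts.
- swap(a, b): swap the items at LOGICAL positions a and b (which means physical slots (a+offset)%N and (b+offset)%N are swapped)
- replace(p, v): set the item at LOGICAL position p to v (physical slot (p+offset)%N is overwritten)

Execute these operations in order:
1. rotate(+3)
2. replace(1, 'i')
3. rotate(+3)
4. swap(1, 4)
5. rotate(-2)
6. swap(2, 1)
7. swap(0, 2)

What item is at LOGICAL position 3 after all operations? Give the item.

After op 1 (rotate(+3)): offset=3, physical=[A,B,C,D,E], logical=[D,E,A,B,C]
After op 2 (replace(1, 'i')): offset=3, physical=[A,B,C,D,i], logical=[D,i,A,B,C]
After op 3 (rotate(+3)): offset=1, physical=[A,B,C,D,i], logical=[B,C,D,i,A]
After op 4 (swap(1, 4)): offset=1, physical=[C,B,A,D,i], logical=[B,A,D,i,C]
After op 5 (rotate(-2)): offset=4, physical=[C,B,A,D,i], logical=[i,C,B,A,D]
After op 6 (swap(2, 1)): offset=4, physical=[B,C,A,D,i], logical=[i,B,C,A,D]
After op 7 (swap(0, 2)): offset=4, physical=[B,i,A,D,C], logical=[C,B,i,A,D]

Answer: A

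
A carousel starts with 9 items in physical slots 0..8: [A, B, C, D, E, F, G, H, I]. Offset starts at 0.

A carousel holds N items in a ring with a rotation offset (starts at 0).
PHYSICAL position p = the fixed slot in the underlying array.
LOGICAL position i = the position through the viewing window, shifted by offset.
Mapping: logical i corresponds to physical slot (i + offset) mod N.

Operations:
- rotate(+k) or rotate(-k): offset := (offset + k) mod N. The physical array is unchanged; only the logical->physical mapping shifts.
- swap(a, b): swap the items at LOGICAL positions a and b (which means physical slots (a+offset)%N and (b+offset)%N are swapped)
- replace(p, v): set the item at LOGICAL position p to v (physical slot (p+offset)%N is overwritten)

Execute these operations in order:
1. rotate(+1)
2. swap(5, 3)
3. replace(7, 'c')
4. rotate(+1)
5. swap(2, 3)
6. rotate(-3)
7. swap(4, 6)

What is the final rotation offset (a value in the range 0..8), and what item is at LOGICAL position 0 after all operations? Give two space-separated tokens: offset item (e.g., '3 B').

After op 1 (rotate(+1)): offset=1, physical=[A,B,C,D,E,F,G,H,I], logical=[B,C,D,E,F,G,H,I,A]
After op 2 (swap(5, 3)): offset=1, physical=[A,B,C,D,G,F,E,H,I], logical=[B,C,D,G,F,E,H,I,A]
After op 3 (replace(7, 'c')): offset=1, physical=[A,B,C,D,G,F,E,H,c], logical=[B,C,D,G,F,E,H,c,A]
After op 4 (rotate(+1)): offset=2, physical=[A,B,C,D,G,F,E,H,c], logical=[C,D,G,F,E,H,c,A,B]
After op 5 (swap(2, 3)): offset=2, physical=[A,B,C,D,F,G,E,H,c], logical=[C,D,F,G,E,H,c,A,B]
After op 6 (rotate(-3)): offset=8, physical=[A,B,C,D,F,G,E,H,c], logical=[c,A,B,C,D,F,G,E,H]
After op 7 (swap(4, 6)): offset=8, physical=[A,B,C,G,F,D,E,H,c], logical=[c,A,B,C,G,F,D,E,H]

Answer: 8 c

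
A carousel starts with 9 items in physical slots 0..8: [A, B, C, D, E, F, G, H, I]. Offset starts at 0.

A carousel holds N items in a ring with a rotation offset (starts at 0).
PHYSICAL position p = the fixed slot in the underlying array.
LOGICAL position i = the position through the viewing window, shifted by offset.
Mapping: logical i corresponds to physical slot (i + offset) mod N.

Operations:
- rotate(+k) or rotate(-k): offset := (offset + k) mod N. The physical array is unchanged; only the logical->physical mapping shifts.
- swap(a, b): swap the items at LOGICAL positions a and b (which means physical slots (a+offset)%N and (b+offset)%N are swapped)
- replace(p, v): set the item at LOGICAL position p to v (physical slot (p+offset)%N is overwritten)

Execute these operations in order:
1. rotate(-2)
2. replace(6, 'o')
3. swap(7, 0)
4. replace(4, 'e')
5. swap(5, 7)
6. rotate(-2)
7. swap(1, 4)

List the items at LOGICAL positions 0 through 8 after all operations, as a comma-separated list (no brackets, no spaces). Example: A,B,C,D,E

Answer: D,A,F,I,G,B,e,H,o

Derivation:
After op 1 (rotate(-2)): offset=7, physical=[A,B,C,D,E,F,G,H,I], logical=[H,I,A,B,C,D,E,F,G]
After op 2 (replace(6, 'o')): offset=7, physical=[A,B,C,D,o,F,G,H,I], logical=[H,I,A,B,C,D,o,F,G]
After op 3 (swap(7, 0)): offset=7, physical=[A,B,C,D,o,H,G,F,I], logical=[F,I,A,B,C,D,o,H,G]
After op 4 (replace(4, 'e')): offset=7, physical=[A,B,e,D,o,H,G,F,I], logical=[F,I,A,B,e,D,o,H,G]
After op 5 (swap(5, 7)): offset=7, physical=[A,B,e,H,o,D,G,F,I], logical=[F,I,A,B,e,H,o,D,G]
After op 6 (rotate(-2)): offset=5, physical=[A,B,e,H,o,D,G,F,I], logical=[D,G,F,I,A,B,e,H,o]
After op 7 (swap(1, 4)): offset=5, physical=[G,B,e,H,o,D,A,F,I], logical=[D,A,F,I,G,B,e,H,o]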